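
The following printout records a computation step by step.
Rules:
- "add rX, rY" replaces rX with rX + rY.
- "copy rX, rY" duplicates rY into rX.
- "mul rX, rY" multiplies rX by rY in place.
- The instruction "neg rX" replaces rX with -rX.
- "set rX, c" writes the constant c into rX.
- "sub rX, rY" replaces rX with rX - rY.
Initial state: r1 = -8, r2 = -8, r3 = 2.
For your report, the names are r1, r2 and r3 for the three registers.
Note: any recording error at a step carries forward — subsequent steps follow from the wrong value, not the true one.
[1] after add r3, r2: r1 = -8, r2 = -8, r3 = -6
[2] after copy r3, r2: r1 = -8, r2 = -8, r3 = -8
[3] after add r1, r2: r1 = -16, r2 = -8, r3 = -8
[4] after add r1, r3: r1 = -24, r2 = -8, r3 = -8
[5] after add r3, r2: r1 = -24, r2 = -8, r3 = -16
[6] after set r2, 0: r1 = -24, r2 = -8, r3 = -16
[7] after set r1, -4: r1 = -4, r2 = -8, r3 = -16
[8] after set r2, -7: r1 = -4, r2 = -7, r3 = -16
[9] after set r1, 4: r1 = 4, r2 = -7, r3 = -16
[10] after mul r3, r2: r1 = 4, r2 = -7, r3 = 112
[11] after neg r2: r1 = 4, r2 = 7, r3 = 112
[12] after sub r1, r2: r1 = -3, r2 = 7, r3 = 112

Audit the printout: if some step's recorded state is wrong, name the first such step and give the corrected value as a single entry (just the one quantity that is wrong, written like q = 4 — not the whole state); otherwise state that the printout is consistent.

step 6, r2 = 0

Recomputing the run from the initial state:
step 1: r1 = -8, r2 = -8, r3 = -6
step 2: r1 = -8, r2 = -8, r3 = -8
step 3: r1 = -16, r2 = -8, r3 = -8
step 4: r1 = -24, r2 = -8, r3 = -8
step 5: r1 = -24, r2 = -8, r3 = -16
step 6: r1 = -24, r2 = 0, r3 = -16
step 7: r1 = -4, r2 = 0, r3 = -16
step 8: r1 = -4, r2 = -7, r3 = -16
step 9: r1 = 4, r2 = -7, r3 = -16
step 10: r1 = 4, r2 = -7, r3 = 112
step 11: r1 = 4, r2 = 7, r3 = 112
step 12: r1 = -3, r2 = 7, r3 = 112
The first disagreement with the printout is at step 6, where the value should be r2 = 0.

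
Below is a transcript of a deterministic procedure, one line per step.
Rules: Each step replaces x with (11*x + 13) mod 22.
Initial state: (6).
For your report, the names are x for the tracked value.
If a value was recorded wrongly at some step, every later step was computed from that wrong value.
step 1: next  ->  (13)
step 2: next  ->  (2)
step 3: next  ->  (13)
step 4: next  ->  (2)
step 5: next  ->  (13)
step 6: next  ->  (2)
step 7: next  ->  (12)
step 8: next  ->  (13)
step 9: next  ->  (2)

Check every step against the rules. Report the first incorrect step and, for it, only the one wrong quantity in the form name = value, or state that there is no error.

1. x = (11*6 + 13) mod 22 = 13 (exactly as logged)
2. x = (11*13 + 13) mod 22 = 2 (exactly as logged)
3. x = (11*2 + 13) mod 22 = 13 (checks out)
4. x = (11*13 + 13) mod 22 = 2 (matches)
5. x = (11*2 + 13) mod 22 = 13 (checks out)
6. x = (11*13 + 13) mod 22 = 2 (exactly as logged)
7. x = (11*2 + 13) mod 22 = 13 (this is not what the transcript shows)
So the first discrepancy is step 7, where the right value is x = 13.

step 7, x = 13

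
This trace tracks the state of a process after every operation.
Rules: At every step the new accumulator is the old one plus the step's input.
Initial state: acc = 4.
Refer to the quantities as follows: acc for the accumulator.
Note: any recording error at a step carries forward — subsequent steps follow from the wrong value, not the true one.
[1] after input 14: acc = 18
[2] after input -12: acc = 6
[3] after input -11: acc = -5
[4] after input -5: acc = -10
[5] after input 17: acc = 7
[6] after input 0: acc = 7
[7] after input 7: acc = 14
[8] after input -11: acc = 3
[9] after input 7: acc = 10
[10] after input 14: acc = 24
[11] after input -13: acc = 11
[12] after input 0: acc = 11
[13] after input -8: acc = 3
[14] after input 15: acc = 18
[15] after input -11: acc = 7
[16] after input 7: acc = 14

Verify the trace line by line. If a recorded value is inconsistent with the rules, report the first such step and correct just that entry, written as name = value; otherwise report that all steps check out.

no error

step 1: acc = 4 + 14 = 18 -> agrees with the trace
step 2: acc = 18 + -12 = 6 -> same as recorded
step 3: acc = 6 + -11 = -5 -> exactly as logged
step 4: acc = -5 + -5 = -10 -> checks out
step 5: acc = -10 + 17 = 7 -> exactly as logged
step 6: acc = 7 + 0 = 7 -> in agreement
step 7: acc = 7 + 7 = 14 -> confirmed correct
step 8: acc = 14 + -11 = 3 -> confirmed correct
step 9: acc = 3 + 7 = 10 -> in agreement
step 10: acc = 10 + 14 = 24 -> verified
step 11: acc = 24 + -13 = 11 -> matches
step 12: acc = 11 + 0 = 11 -> agrees with the trace
step 13: acc = 11 + -8 = 3 -> consistent with the trace
step 14: acc = 3 + 15 = 18 -> exactly as logged
step 15: acc = 18 + -11 = 7 -> checks out
step 16: acc = 7 + 7 = 14 -> exactly as logged
The recomputation confirms every line.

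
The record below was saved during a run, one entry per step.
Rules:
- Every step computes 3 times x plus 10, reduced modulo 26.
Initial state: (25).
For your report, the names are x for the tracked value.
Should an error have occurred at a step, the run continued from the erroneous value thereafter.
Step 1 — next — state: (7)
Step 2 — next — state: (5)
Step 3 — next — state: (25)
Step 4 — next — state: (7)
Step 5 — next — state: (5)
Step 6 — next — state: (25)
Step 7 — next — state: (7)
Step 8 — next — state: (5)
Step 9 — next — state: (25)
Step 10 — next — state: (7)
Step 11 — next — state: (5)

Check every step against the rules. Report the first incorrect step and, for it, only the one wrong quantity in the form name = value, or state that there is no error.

no error

Recomputing the run from the initial state:
step 1: x = 7
step 2: x = 5
step 3: x = 25
step 4: x = 7
step 5: x = 5
step 6: x = 25
step 7: x = 7
step 8: x = 5
step 9: x = 25
step 10: x = 7
step 11: x = 5
This matches the record at every step.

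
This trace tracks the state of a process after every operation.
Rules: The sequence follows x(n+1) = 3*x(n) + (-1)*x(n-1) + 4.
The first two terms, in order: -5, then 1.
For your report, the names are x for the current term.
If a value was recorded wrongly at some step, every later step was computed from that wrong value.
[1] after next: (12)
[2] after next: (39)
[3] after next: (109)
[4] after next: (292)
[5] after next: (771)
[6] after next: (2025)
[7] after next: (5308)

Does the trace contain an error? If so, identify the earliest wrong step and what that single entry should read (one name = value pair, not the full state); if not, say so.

step 1: x = 3*(1) + (-1)*(-5) + (4) = 12 -> agrees with the trace
step 2: x = 3*(12) + (-1)*(1) + (4) = 39 -> agrees with the trace
step 3: x = 3*(39) + (-1)*(12) + (4) = 109 -> consistent with the trace
step 4: x = 3*(109) + (-1)*(39) + (4) = 292 -> matches
step 5: x = 3*(292) + (-1)*(109) + (4) = 771 -> consistent with the trace
step 6: x = 3*(771) + (-1)*(292) + (4) = 2025 -> in agreement
step 7: x = 3*(2025) + (-1)*(771) + (4) = 5308 -> in agreement
All steps check out; nothing to correct.

no error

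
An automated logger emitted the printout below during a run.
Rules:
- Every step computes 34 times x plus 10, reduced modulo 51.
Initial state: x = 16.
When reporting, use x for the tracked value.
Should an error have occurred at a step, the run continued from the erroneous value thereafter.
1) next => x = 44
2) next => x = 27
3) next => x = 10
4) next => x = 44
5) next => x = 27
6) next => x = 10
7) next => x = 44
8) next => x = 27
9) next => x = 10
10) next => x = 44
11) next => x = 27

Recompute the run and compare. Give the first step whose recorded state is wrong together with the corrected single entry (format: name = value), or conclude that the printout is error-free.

Step 1: x = (34*16 + 10) mod 51 = 44 — same as recorded.
Step 2: x = (34*44 + 10) mod 51 = 27 — no discrepancy.
Step 3: x = (34*27 + 10) mod 51 = 10 — matches.
Step 4: x = (34*10 + 10) mod 51 = 44 — exactly as logged.
Step 5: x = (34*44 + 10) mod 51 = 27 — same as recorded.
Step 6: x = (34*27 + 10) mod 51 = 10 — no discrepancy.
Step 7: x = (34*10 + 10) mod 51 = 44 — agrees with the printout.
Step 8: x = (34*44 + 10) mod 51 = 27 — same as recorded.
Step 9: x = (34*27 + 10) mod 51 = 10 — checks out.
Step 10: x = (34*10 + 10) mod 51 = 44 — exactly as logged.
Step 11: x = (34*44 + 10) mod 51 = 27 — no discrepancy.
The recomputation confirms every line.

no error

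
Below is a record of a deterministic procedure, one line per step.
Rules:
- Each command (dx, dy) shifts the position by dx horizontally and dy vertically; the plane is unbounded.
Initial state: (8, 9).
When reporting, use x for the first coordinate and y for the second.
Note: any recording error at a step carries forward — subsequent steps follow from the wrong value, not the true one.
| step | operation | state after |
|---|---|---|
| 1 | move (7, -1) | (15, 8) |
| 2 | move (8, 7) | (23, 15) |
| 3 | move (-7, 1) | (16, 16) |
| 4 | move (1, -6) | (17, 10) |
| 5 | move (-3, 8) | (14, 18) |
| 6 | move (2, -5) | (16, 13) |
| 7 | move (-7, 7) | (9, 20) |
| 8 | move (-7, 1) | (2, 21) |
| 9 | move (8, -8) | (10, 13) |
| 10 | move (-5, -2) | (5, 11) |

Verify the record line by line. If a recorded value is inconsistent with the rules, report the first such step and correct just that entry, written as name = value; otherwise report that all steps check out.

no error

1. x = 8 + (7) = 15, y = 9 + (-1) = 8 (no discrepancy)
2. x = 15 + (8) = 23, y = 8 + (7) = 15 (verified)
3. x = 23 + (-7) = 16, y = 15 + (1) = 16 (agrees with the record)
4. x = 16 + (1) = 17, y = 16 + (-6) = 10 (same as recorded)
5. x = 17 + (-3) = 14, y = 10 + (8) = 18 (matches)
6. x = 14 + (2) = 16, y = 18 + (-5) = 13 (no discrepancy)
7. x = 16 + (-7) = 9, y = 13 + (7) = 20 (matches)
8. x = 9 + (-7) = 2, y = 20 + (1) = 21 (no discrepancy)
9. x = 2 + (8) = 10, y = 21 + (-8) = 13 (no discrepancy)
10. x = 10 + (-5) = 5, y = 13 + (-2) = 11 (agrees with the record)
The recomputation confirms every line.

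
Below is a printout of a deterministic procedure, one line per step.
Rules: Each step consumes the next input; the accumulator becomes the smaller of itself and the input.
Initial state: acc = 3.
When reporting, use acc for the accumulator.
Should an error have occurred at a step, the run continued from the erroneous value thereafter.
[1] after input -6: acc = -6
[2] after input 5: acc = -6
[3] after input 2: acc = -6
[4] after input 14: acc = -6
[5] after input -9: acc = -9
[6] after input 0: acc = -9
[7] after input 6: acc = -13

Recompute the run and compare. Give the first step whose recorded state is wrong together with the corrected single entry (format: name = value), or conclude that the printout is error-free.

Step 1: acc = min(3, -6) = -6 — in agreement.
Step 2: acc = min(-6, 5) = -6 — no discrepancy.
Step 3: acc = min(-6, 2) = -6 — confirmed correct.
Step 4: acc = min(-6, 14) = -6 — no discrepancy.
Step 5: acc = min(-6, -9) = -9 — verified.
Step 6: acc = min(-9, 0) = -9 — in agreement.
Step 7: acc = min(-9, 6) = -9 — not what was recorded.
So the first discrepancy is step 7, where the right value is acc = -9.

step 7, acc = -9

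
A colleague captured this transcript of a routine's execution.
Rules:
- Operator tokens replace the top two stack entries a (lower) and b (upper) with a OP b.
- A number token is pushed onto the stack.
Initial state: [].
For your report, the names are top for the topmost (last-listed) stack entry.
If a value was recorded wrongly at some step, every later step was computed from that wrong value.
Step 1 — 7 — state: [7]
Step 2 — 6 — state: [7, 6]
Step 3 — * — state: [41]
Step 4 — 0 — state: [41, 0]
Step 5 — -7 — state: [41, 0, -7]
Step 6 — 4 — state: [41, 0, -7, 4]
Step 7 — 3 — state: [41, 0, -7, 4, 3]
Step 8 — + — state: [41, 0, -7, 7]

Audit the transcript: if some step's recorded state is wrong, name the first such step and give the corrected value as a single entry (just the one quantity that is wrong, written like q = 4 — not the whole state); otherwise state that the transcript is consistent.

Recomputing the run from the initial state:
step 1: [7]
step 2: [7, 6]
step 3: [42]
step 4: [42, 0]
step 5: [42, 0, -7]
step 6: [42, 0, -7, 4]
step 7: [42, 0, -7, 4, 3]
step 8: [42, 0, -7, 7]
The first disagreement with the transcript is at step 3, where the value should be top = 42.

step 3, top = 42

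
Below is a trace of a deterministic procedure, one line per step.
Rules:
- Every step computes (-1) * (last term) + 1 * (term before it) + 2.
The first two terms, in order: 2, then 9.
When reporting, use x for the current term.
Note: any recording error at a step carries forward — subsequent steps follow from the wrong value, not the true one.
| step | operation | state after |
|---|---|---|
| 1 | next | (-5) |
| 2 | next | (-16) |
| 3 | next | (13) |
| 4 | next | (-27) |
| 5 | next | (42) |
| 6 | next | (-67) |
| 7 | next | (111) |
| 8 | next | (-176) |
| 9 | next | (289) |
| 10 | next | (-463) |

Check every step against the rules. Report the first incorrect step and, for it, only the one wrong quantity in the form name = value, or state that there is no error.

Step 1: x = -1*(9) + (1)*(2) + (2) = -5 — checks out.
Step 2: x = -1*(-5) + (1)*(9) + (2) = 16 — a discrepancy with the trace.
Conclusion: step 2 carries the first error; the entry should be x = 16.

step 2, x = 16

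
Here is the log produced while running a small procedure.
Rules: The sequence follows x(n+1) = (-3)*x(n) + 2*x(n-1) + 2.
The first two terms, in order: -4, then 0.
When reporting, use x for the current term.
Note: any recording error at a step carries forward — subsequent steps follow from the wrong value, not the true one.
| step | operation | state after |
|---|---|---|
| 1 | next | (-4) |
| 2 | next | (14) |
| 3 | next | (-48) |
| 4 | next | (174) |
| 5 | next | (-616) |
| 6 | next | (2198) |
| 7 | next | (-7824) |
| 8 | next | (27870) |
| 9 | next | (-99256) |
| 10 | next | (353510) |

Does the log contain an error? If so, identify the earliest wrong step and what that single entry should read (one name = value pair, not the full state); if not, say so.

Step 1: x = -3*(0) + (2)*(-4) + (2) = -6 — the log disagrees here.
That makes step 1 the first incorrect line — x = -6 is what it should show.

step 1, x = -6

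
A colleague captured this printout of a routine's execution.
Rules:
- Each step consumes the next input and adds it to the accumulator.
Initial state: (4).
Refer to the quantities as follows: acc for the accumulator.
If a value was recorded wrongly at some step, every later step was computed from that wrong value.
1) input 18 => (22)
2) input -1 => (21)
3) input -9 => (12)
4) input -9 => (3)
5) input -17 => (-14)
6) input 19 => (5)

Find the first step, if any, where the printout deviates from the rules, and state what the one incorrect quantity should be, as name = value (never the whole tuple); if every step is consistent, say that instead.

no error

step 1: acc = 4 + 18 = 22 -> consistent with the printout
step 2: acc = 22 + -1 = 21 -> in agreement
step 3: acc = 21 + -9 = 12 -> same as recorded
step 4: acc = 12 + -9 = 3 -> in agreement
step 5: acc = 3 + -17 = -14 -> in agreement
step 6: acc = -14 + 19 = 5 -> verified
No step deviates from the rules.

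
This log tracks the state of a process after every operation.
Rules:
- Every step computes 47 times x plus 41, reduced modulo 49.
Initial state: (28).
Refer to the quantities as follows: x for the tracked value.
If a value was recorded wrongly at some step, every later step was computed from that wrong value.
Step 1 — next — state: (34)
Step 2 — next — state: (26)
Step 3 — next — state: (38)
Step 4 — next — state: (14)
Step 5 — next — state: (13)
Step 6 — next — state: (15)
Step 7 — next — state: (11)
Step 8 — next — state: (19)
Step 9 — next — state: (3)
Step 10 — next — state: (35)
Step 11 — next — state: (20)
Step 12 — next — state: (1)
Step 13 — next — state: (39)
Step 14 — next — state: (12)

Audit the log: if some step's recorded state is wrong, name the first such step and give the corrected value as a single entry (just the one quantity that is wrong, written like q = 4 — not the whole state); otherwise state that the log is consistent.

Recomputing the run from the initial state:
step 1: x = 34
step 2: x = 22
step 3: x = 46
step 4: x = 47
step 5: x = 45
step 6: x = 0
step 7: x = 41
step 8: x = 8
step 9: x = 25
step 10: x = 40
step 11: x = 10
step 12: x = 21
step 13: x = 48
step 14: x = 43
The first disagreement with the log is at step 2, where the value should be x = 22.

step 2, x = 22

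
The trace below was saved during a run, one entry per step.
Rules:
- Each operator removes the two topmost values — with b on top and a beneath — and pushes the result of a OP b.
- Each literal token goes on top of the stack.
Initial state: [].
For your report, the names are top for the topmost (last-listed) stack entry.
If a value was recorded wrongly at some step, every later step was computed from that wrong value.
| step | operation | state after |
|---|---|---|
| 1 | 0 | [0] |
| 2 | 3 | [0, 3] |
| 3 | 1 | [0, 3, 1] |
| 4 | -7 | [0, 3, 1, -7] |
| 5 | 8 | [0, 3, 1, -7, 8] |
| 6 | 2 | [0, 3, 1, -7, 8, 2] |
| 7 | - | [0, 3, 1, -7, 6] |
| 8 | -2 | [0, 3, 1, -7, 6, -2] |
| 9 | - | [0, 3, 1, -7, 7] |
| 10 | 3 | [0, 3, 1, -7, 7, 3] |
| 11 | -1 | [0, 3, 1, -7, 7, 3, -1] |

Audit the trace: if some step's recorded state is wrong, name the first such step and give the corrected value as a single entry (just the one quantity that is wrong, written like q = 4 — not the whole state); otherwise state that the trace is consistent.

Recomputing the run from the initial state:
step 1: [0]
step 2: [0, 3]
step 3: [0, 3, 1]
step 4: [0, 3, 1, -7]
step 5: [0, 3, 1, -7, 8]
step 6: [0, 3, 1, -7, 8, 2]
step 7: [0, 3, 1, -7, 6]
step 8: [0, 3, 1, -7, 6, -2]
step 9: [0, 3, 1, -7, 8]
step 10: [0, 3, 1, -7, 8, 3]
step 11: [0, 3, 1, -7, 8, 3, -1]
The first disagreement with the trace is at step 9, where the value should be top = 8.

step 9, top = 8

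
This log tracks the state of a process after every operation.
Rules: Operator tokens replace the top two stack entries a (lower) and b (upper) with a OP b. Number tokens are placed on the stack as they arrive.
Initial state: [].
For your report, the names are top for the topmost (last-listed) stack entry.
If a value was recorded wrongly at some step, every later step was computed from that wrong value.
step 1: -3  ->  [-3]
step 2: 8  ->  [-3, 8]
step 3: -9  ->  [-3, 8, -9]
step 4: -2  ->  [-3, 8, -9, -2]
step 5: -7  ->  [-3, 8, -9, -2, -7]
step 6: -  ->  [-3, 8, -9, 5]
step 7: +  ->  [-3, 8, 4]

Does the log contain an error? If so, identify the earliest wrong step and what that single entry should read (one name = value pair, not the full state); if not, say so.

Step 1: push -3: top = -3 — consistent with the log.
Step 2: push 8: top = 8 — matches.
Step 3: push -9: top = -9 — checks out.
Step 4: push -2: top = -2 — no discrepancy.
Step 5: push -7: top = -7 — consistent with the log.
Step 6: -2 - -7 = 5 — verified.
Step 7: -9 + 5 = -4 — the entry is off here.
Step 7 is the first one off; corrected, top = -4.

step 7, top = -4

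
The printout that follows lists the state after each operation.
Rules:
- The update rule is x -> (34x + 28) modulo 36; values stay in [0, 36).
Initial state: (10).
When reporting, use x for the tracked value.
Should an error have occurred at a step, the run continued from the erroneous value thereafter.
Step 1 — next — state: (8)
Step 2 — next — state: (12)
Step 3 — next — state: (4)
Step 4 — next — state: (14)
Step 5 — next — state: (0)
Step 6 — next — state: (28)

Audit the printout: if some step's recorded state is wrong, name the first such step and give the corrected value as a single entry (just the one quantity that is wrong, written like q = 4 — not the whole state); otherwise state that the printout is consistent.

step 4, x = 20

Recomputing the run from the initial state:
step 1: x = 8
step 2: x = 12
step 3: x = 4
step 4: x = 20
step 5: x = 24
step 6: x = 16
The first disagreement with the printout is at step 4, where the value should be x = 20.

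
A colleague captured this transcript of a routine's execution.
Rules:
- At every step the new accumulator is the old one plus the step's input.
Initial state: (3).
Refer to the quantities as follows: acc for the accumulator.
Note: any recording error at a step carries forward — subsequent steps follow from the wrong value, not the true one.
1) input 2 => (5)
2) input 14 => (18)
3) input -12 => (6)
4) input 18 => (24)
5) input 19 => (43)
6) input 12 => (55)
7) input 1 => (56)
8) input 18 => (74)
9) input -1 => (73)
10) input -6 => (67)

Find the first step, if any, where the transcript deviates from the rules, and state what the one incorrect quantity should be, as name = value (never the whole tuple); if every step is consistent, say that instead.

step 1: acc = 3 + 2 = 5 -> consistent with the transcript
step 2: acc = 5 + 14 = 19 -> the transcript has a different value
That makes step 2 the first incorrect line — acc = 19 is what it should show.

step 2, acc = 19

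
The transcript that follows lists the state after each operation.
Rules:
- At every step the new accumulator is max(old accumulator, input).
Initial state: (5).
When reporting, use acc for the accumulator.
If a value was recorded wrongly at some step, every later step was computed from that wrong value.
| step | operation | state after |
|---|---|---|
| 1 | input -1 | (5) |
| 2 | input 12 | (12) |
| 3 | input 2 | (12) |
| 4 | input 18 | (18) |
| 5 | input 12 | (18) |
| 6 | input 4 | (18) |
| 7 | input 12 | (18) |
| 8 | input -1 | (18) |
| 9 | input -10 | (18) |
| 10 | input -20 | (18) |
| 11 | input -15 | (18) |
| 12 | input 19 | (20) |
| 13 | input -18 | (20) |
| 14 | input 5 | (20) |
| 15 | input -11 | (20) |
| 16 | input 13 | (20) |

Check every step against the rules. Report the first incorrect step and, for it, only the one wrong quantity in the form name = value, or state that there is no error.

Recomputing the run from the initial state:
step 1: acc = 5
step 2: acc = 12
step 3: acc = 12
step 4: acc = 18
step 5: acc = 18
step 6: acc = 18
step 7: acc = 18
step 8: acc = 18
step 9: acc = 18
step 10: acc = 18
step 11: acc = 18
step 12: acc = 19
step 13: acc = 19
step 14: acc = 19
step 15: acc = 19
step 16: acc = 19
The first disagreement with the transcript is at step 12, where the value should be acc = 19.

step 12, acc = 19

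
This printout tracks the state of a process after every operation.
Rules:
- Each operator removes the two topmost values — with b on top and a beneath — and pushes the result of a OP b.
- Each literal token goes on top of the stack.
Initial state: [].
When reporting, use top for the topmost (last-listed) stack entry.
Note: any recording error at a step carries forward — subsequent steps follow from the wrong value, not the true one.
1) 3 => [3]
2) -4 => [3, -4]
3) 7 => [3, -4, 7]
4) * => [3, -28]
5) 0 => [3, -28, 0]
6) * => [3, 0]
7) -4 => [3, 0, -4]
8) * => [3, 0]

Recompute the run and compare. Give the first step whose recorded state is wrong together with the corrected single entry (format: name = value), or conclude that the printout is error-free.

step 1: push 3: top = 3 -> matches
step 2: push -4: top = -4 -> no discrepancy
step 3: push 7: top = 7 -> agrees with the printout
step 4: -4 * 7 = -28 -> consistent with the printout
step 5: push 0: top = 0 -> no discrepancy
step 6: -28 * 0 = 0 -> matches
step 7: push -4: top = -4 -> consistent with the printout
step 8: 0 * -4 = 0 -> matches
Every step is consistent.

no error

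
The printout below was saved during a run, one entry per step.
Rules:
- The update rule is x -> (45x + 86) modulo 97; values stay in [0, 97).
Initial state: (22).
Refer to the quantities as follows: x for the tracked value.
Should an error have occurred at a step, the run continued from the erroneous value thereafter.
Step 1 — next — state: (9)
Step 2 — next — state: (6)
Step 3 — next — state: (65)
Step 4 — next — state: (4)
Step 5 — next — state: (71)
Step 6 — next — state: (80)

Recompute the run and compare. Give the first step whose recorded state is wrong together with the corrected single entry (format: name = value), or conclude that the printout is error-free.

step 1: x = (45*22 + 86) mod 97 = 9 -> same as recorded
step 2: x = (45*9 + 86) mod 97 = 6 -> verified
step 3: x = (45*6 + 86) mod 97 = 65 -> same as recorded
step 4: x = (45*65 + 86) mod 97 = 4 -> matches
step 5: x = (45*4 + 86) mod 97 = 72 -> the printout has a different value
First incorrect step: 5; the correct value is x = 72.

step 5, x = 72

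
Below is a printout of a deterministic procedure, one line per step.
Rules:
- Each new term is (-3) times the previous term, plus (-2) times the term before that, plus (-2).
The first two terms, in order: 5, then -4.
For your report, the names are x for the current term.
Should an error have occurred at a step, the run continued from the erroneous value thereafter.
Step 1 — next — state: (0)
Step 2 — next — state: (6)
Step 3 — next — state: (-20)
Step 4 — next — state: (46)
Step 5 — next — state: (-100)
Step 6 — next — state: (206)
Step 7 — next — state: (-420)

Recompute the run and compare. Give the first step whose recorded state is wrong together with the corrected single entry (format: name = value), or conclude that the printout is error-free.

Step 1: x = -3*(-4) + (-2)*(5) + (-2) = 0 — checks out.
Step 2: x = -3*(0) + (-2)*(-4) + (-2) = 6 — agrees with the printout.
Step 3: x = -3*(6) + (-2)*(0) + (-2) = -20 — verified.
Step 4: x = -3*(-20) + (-2)*(6) + (-2) = 46 — agrees with the printout.
Step 5: x = -3*(46) + (-2)*(-20) + (-2) = -100 — no discrepancy.
Step 6: x = -3*(-100) + (-2)*(46) + (-2) = 206 — exactly as logged.
Step 7: x = -3*(206) + (-2)*(-100) + (-2) = -420 — verified.
No step deviates from the rules.

no error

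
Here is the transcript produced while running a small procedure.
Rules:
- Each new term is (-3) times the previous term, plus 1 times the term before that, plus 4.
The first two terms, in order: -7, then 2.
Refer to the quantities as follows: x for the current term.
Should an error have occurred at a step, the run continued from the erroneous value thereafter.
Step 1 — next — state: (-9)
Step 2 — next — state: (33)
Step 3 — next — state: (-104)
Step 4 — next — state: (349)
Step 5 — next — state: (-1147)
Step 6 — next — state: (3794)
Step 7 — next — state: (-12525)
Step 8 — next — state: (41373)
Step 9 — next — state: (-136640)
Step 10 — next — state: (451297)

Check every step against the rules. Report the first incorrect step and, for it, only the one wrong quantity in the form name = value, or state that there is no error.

no error

Recomputing the run from the initial state:
step 1: x = -9
step 2: x = 33
step 3: x = -104
step 4: x = 349
step 5: x = -1147
step 6: x = 3794
step 7: x = -12525
step 8: x = 41373
step 9: x = -136640
step 10: x = 451297
This matches the transcript at every step.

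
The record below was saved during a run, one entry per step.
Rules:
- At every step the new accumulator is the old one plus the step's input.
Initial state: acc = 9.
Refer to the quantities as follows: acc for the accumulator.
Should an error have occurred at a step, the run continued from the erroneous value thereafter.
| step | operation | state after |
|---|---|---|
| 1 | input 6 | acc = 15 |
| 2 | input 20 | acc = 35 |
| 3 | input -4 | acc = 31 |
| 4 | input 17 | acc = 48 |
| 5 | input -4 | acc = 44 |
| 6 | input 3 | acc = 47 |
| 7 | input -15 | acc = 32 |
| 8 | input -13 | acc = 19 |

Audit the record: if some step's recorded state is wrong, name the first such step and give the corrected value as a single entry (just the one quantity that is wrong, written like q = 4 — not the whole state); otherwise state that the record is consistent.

Recomputing the run from the initial state:
step 1: acc = 15
step 2: acc = 35
step 3: acc = 31
step 4: acc = 48
step 5: acc = 44
step 6: acc = 47
step 7: acc = 32
step 8: acc = 19
This matches the record at every step.

no error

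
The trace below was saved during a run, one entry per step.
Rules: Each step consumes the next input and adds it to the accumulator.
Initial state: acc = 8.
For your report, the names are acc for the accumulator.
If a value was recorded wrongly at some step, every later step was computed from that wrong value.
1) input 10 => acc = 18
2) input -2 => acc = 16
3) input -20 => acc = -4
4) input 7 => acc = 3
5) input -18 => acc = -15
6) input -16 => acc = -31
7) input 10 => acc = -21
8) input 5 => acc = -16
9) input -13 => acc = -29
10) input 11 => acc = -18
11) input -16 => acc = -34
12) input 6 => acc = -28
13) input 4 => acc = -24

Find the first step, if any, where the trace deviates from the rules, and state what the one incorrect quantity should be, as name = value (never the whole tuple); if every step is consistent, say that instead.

no error

Recomputing the run from the initial state:
step 1: acc = 18
step 2: acc = 16
step 3: acc = -4
step 4: acc = 3
step 5: acc = -15
step 6: acc = -31
step 7: acc = -21
step 8: acc = -16
step 9: acc = -29
step 10: acc = -18
step 11: acc = -34
step 12: acc = -28
step 13: acc = -24
This matches the trace at every step.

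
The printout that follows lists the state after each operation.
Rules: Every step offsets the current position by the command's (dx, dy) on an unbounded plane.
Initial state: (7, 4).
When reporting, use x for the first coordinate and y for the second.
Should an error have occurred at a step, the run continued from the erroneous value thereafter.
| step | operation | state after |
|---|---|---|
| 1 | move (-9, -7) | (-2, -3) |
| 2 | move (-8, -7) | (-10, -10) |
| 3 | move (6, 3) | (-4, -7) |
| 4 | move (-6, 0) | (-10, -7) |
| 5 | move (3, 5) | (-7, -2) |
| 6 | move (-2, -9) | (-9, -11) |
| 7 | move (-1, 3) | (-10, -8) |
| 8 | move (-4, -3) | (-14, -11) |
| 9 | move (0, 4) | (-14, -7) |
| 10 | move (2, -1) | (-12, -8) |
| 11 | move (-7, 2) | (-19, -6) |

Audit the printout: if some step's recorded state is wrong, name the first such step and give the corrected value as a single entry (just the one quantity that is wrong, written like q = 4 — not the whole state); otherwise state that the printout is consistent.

step 1: x = 7 + (-9) = -2, y = 4 + (-7) = -3 -> verified
step 2: x = -2 + (-8) = -10, y = -3 + (-7) = -10 -> exactly as logged
step 3: x = -10 + (6) = -4, y = -10 + (3) = -7 -> exactly as logged
step 4: x = -4 + (-6) = -10, y = -7 + (0) = -7 -> agrees with the printout
step 5: x = -10 + (3) = -7, y = -7 + (5) = -2 -> no discrepancy
step 6: x = -7 + (-2) = -9, y = -2 + (-9) = -11 -> confirmed correct
step 7: x = -9 + (-1) = -10, y = -11 + (3) = -8 -> exactly as logged
step 8: x = -10 + (-4) = -14, y = -8 + (-3) = -11 -> confirmed correct
step 9: x = -14 + (0) = -14, y = -11 + (4) = -7 -> no discrepancy
step 10: x = -14 + (2) = -12, y = -7 + (-1) = -8 -> same as recorded
step 11: x = -12 + (-7) = -19, y = -8 + (2) = -6 -> verified
Nothing is out of place; the run is error-free.

no error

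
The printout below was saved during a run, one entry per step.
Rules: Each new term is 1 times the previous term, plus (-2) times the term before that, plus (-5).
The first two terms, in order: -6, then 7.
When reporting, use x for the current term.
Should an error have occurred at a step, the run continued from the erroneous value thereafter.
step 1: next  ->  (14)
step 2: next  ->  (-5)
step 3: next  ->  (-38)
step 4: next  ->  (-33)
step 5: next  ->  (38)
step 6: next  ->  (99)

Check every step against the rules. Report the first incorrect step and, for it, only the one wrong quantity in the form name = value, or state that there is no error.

Recomputing the run from the initial state:
step 1: x = 14
step 2: x = -5
step 3: x = -38
step 4: x = -33
step 5: x = 38
step 6: x = 99
This matches the printout at every step.

no error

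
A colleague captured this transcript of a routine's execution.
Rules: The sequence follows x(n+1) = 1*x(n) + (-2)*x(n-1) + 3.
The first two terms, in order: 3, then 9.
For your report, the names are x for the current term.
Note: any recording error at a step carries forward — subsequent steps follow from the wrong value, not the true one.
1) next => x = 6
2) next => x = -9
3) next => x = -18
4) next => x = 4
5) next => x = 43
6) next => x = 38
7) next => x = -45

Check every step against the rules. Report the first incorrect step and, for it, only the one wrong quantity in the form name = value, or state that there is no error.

Recomputing the run from the initial state:
step 1: x = 6
step 2: x = -9
step 3: x = -18
step 4: x = 3
step 5: x = 42
step 6: x = 39
step 7: x = -42
The first disagreement with the transcript is at step 4, where the value should be x = 3.

step 4, x = 3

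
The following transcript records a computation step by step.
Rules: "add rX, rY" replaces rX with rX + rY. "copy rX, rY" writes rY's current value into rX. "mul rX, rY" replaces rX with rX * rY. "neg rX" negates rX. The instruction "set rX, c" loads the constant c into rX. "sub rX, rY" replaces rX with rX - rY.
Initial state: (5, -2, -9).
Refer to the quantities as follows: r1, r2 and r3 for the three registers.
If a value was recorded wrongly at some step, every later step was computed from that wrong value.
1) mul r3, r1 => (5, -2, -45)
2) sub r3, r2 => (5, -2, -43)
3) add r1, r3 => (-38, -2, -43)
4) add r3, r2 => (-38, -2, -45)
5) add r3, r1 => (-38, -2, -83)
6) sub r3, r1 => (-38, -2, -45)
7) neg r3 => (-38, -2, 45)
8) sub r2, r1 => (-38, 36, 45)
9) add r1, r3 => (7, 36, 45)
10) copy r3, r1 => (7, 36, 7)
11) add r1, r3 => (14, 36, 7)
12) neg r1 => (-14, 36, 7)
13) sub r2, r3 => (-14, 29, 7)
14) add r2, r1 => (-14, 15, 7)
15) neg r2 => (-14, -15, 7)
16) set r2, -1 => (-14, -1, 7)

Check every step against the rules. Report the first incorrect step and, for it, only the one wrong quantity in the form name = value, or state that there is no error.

no error

Recomputing the run from the initial state:
step 1: r1 = 5, r2 = -2, r3 = -45
step 2: r1 = 5, r2 = -2, r3 = -43
step 3: r1 = -38, r2 = -2, r3 = -43
step 4: r1 = -38, r2 = -2, r3 = -45
step 5: r1 = -38, r2 = -2, r3 = -83
step 6: r1 = -38, r2 = -2, r3 = -45
step 7: r1 = -38, r2 = -2, r3 = 45
step 8: r1 = -38, r2 = 36, r3 = 45
step 9: r1 = 7, r2 = 36, r3 = 45
step 10: r1 = 7, r2 = 36, r3 = 7
step 11: r1 = 14, r2 = 36, r3 = 7
step 12: r1 = -14, r2 = 36, r3 = 7
step 13: r1 = -14, r2 = 29, r3 = 7
step 14: r1 = -14, r2 = 15, r3 = 7
step 15: r1 = -14, r2 = -15, r3 = 7
step 16: r1 = -14, r2 = -1, r3 = 7
This matches the transcript at every step.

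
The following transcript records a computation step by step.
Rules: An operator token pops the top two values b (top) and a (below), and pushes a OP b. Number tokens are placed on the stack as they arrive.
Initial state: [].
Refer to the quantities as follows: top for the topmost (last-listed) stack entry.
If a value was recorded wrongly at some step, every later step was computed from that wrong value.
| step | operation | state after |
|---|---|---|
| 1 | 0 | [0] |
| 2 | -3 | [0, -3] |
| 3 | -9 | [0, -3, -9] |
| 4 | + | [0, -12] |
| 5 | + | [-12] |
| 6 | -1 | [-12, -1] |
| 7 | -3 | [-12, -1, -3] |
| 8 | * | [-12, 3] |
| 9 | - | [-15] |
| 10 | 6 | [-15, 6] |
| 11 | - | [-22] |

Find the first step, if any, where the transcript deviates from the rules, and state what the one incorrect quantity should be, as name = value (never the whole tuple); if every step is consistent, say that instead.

Recomputing the run from the initial state:
step 1: [0]
step 2: [0, -3]
step 3: [0, -3, -9]
step 4: [0, -12]
step 5: [-12]
step 6: [-12, -1]
step 7: [-12, -1, -3]
step 8: [-12, 3]
step 9: [-15]
step 10: [-15, 6]
step 11: [-21]
The first disagreement with the transcript is at step 11, where the value should be top = -21.

step 11, top = -21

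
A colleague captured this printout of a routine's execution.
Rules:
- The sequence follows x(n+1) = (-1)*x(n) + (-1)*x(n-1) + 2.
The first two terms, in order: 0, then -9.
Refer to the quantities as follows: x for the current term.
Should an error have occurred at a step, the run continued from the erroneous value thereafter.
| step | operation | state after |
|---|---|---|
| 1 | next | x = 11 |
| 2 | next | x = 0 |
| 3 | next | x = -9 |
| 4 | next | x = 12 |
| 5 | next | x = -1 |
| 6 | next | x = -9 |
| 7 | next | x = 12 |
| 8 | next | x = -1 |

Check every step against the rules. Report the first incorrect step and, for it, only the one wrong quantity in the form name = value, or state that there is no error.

step 4, x = 11

Recomputing the run from the initial state:
step 1: x = 11
step 2: x = 0
step 3: x = -9
step 4: x = 11
step 5: x = 0
step 6: x = -9
step 7: x = 11
step 8: x = 0
The first disagreement with the printout is at step 4, where the value should be x = 11.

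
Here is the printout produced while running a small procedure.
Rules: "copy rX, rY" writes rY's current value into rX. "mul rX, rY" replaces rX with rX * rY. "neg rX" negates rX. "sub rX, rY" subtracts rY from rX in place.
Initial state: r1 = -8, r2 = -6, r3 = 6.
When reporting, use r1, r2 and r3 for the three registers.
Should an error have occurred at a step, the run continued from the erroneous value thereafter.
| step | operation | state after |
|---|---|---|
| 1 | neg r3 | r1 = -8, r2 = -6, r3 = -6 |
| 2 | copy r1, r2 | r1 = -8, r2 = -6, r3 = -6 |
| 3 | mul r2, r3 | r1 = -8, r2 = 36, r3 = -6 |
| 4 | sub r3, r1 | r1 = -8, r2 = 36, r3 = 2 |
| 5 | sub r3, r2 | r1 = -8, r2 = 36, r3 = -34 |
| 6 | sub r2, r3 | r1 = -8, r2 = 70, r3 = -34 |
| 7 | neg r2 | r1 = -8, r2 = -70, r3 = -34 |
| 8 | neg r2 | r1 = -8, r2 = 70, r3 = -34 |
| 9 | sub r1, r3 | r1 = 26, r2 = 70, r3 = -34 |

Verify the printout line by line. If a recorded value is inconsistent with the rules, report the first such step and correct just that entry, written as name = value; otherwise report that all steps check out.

step 2, r1 = -6

Step 1: r3 = -(6) = -6 — in agreement.
Step 2: r1 = -6 — a discrepancy with the printout.
So the first discrepancy is step 2, where the right value is r1 = -6.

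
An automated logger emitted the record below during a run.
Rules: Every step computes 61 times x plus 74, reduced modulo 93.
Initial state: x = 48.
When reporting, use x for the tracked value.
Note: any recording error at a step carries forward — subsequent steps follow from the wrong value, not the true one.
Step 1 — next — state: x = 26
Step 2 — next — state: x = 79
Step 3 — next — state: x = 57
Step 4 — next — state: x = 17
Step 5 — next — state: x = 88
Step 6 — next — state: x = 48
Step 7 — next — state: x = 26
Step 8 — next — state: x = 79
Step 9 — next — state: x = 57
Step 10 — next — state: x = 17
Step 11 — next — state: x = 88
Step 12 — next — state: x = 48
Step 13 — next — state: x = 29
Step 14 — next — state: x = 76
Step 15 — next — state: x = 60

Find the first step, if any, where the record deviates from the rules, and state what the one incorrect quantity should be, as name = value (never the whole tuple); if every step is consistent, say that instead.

Step 1: x = (61*48 + 74) mod 93 = 26 — checks out.
Step 2: x = (61*26 + 74) mod 93 = 79 — exactly as logged.
Step 3: x = (61*79 + 74) mod 93 = 57 — confirmed correct.
Step 4: x = (61*57 + 74) mod 93 = 17 — checks out.
Step 5: x = (61*17 + 74) mod 93 = 88 — in agreement.
Step 6: x = (61*88 + 74) mod 93 = 48 — verified.
Step 7: x = (61*48 + 74) mod 93 = 26 — exactly as logged.
Step 8: x = (61*26 + 74) mod 93 = 79 — verified.
Step 9: x = (61*79 + 74) mod 93 = 57 — in agreement.
Step 10: x = (61*57 + 74) mod 93 = 17 — same as recorded.
Step 11: x = (61*17 + 74) mod 93 = 88 — in agreement.
Step 12: x = (61*88 + 74) mod 93 = 48 — consistent with the record.
Step 13: x = (61*48 + 74) mod 93 = 26 — this is not what the record shows.
First incorrect step: 13; the correct value is x = 26.

step 13, x = 26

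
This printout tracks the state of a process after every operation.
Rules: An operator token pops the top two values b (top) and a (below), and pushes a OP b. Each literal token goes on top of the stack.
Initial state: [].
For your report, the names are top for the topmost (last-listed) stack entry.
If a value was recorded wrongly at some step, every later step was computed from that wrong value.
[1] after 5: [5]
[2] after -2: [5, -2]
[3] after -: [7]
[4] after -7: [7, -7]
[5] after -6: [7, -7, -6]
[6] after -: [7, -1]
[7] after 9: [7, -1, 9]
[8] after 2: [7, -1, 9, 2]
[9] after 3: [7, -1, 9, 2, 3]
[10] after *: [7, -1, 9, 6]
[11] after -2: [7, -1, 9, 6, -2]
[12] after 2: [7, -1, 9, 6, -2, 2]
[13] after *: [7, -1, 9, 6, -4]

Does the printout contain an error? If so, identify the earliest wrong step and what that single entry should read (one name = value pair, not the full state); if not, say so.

no error

1. push 5: top = 5 (same as recorded)
2. push -2: top = -2 (in agreement)
3. 5 - -2 = 7 (exactly as logged)
4. push -7: top = -7 (same as recorded)
5. push -6: top = -6 (checks out)
6. -7 - -6 = -1 (consistent with the printout)
7. push 9: top = 9 (confirmed correct)
8. push 2: top = 2 (matches)
9. push 3: top = 3 (matches)
10. 2 * 3 = 6 (same as recorded)
11. push -2: top = -2 (checks out)
12. push 2: top = 2 (no discrepancy)
13. -2 * 2 = -4 (no discrepancy)
Nothing is out of place; the run is error-free.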